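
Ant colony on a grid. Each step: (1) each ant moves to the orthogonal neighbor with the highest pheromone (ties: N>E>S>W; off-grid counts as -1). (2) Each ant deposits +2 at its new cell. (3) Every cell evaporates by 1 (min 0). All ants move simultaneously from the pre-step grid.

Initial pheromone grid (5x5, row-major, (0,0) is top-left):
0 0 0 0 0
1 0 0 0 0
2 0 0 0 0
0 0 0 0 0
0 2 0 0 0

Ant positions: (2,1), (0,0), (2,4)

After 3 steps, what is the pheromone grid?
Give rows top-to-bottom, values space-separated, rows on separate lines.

After step 1: ants at (2,0),(1,0),(1,4)
  0 0 0 0 0
  2 0 0 0 1
  3 0 0 0 0
  0 0 0 0 0
  0 1 0 0 0
After step 2: ants at (1,0),(2,0),(0,4)
  0 0 0 0 1
  3 0 0 0 0
  4 0 0 0 0
  0 0 0 0 0
  0 0 0 0 0
After step 3: ants at (2,0),(1,0),(1,4)
  0 0 0 0 0
  4 0 0 0 1
  5 0 0 0 0
  0 0 0 0 0
  0 0 0 0 0

0 0 0 0 0
4 0 0 0 1
5 0 0 0 0
0 0 0 0 0
0 0 0 0 0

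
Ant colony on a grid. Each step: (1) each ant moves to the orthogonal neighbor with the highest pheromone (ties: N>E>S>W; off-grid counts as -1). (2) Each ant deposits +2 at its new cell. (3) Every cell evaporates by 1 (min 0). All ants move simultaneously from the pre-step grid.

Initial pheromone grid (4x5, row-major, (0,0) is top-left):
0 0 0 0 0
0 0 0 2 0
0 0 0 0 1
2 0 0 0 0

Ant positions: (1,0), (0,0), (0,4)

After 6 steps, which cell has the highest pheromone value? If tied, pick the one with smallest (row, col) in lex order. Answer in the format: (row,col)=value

Step 1: ant0:(1,0)->N->(0,0) | ant1:(0,0)->E->(0,1) | ant2:(0,4)->S->(1,4)
  grid max=1 at (0,0)
Step 2: ant0:(0,0)->E->(0,1) | ant1:(0,1)->W->(0,0) | ant2:(1,4)->W->(1,3)
  grid max=2 at (0,0)
Step 3: ant0:(0,1)->W->(0,0) | ant1:(0,0)->E->(0,1) | ant2:(1,3)->N->(0,3)
  grid max=3 at (0,0)
Step 4: ant0:(0,0)->E->(0,1) | ant1:(0,1)->W->(0,0) | ant2:(0,3)->S->(1,3)
  grid max=4 at (0,0)
Step 5: ant0:(0,1)->W->(0,0) | ant1:(0,0)->E->(0,1) | ant2:(1,3)->N->(0,3)
  grid max=5 at (0,0)
Step 6: ant0:(0,0)->E->(0,1) | ant1:(0,1)->W->(0,0) | ant2:(0,3)->S->(1,3)
  grid max=6 at (0,0)
Final grid:
  6 6 0 0 0
  0 0 0 2 0
  0 0 0 0 0
  0 0 0 0 0
Max pheromone 6 at (0,0)

Answer: (0,0)=6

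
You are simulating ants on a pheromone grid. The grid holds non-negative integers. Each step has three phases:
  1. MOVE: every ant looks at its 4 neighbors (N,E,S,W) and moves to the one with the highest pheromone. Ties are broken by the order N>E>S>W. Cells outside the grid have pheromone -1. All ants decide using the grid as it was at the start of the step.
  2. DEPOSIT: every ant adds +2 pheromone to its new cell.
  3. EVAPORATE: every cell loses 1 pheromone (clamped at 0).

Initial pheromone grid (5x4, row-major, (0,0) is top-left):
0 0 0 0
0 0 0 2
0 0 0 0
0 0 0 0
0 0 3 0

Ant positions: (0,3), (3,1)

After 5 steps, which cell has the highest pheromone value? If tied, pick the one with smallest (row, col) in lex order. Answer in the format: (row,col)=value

Answer: (1,3)=3

Derivation:
Step 1: ant0:(0,3)->S->(1,3) | ant1:(3,1)->N->(2,1)
  grid max=3 at (1,3)
Step 2: ant0:(1,3)->N->(0,3) | ant1:(2,1)->N->(1,1)
  grid max=2 at (1,3)
Step 3: ant0:(0,3)->S->(1,3) | ant1:(1,1)->N->(0,1)
  grid max=3 at (1,3)
Step 4: ant0:(1,3)->N->(0,3) | ant1:(0,1)->E->(0,2)
  grid max=2 at (1,3)
Step 5: ant0:(0,3)->S->(1,3) | ant1:(0,2)->E->(0,3)
  grid max=3 at (1,3)
Final grid:
  0 0 0 2
  0 0 0 3
  0 0 0 0
  0 0 0 0
  0 0 0 0
Max pheromone 3 at (1,3)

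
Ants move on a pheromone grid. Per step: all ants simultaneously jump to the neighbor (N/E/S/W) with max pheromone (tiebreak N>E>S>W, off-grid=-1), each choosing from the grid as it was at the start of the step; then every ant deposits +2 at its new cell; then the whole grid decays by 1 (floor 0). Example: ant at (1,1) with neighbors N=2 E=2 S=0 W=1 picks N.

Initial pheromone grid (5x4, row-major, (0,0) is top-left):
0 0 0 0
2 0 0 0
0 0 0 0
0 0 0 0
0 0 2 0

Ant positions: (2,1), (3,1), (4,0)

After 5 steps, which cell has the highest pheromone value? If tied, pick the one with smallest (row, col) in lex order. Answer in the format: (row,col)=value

Answer: (2,1)=9

Derivation:
Step 1: ant0:(2,1)->N->(1,1) | ant1:(3,1)->N->(2,1) | ant2:(4,0)->N->(3,0)
  grid max=1 at (1,0)
Step 2: ant0:(1,1)->S->(2,1) | ant1:(2,1)->N->(1,1) | ant2:(3,0)->N->(2,0)
  grid max=2 at (1,1)
Step 3: ant0:(2,1)->N->(1,1) | ant1:(1,1)->S->(2,1) | ant2:(2,0)->E->(2,1)
  grid max=5 at (2,1)
Step 4: ant0:(1,1)->S->(2,1) | ant1:(2,1)->N->(1,1) | ant2:(2,1)->N->(1,1)
  grid max=6 at (1,1)
Step 5: ant0:(2,1)->N->(1,1) | ant1:(1,1)->S->(2,1) | ant2:(1,1)->S->(2,1)
  grid max=9 at (2,1)
Final grid:
  0 0 0 0
  0 7 0 0
  0 9 0 0
  0 0 0 0
  0 0 0 0
Max pheromone 9 at (2,1)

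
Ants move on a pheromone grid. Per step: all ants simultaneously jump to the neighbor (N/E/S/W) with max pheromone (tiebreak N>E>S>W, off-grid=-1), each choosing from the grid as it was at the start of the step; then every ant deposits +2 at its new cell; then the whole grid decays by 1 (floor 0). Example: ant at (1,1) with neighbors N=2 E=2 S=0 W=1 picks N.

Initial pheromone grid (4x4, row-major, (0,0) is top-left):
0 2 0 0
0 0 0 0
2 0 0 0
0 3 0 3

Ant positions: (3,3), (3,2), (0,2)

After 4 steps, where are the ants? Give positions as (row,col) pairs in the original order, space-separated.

Step 1: ant0:(3,3)->N->(2,3) | ant1:(3,2)->E->(3,3) | ant2:(0,2)->W->(0,1)
  grid max=4 at (3,3)
Step 2: ant0:(2,3)->S->(3,3) | ant1:(3,3)->N->(2,3) | ant2:(0,1)->E->(0,2)
  grid max=5 at (3,3)
Step 3: ant0:(3,3)->N->(2,3) | ant1:(2,3)->S->(3,3) | ant2:(0,2)->W->(0,1)
  grid max=6 at (3,3)
Step 4: ant0:(2,3)->S->(3,3) | ant1:(3,3)->N->(2,3) | ant2:(0,1)->E->(0,2)
  grid max=7 at (3,3)

(3,3) (2,3) (0,2)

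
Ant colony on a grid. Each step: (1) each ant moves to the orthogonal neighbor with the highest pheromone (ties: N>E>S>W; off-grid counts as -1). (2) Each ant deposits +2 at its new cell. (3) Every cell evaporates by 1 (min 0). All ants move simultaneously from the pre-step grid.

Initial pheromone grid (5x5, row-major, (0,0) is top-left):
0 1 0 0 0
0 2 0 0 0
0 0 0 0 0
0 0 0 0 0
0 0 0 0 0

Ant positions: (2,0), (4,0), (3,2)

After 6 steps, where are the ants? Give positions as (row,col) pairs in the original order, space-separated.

Step 1: ant0:(2,0)->N->(1,0) | ant1:(4,0)->N->(3,0) | ant2:(3,2)->N->(2,2)
  grid max=1 at (1,0)
Step 2: ant0:(1,0)->E->(1,1) | ant1:(3,0)->N->(2,0) | ant2:(2,2)->N->(1,2)
  grid max=2 at (1,1)
Step 3: ant0:(1,1)->E->(1,2) | ant1:(2,0)->N->(1,0) | ant2:(1,2)->W->(1,1)
  grid max=3 at (1,1)
Step 4: ant0:(1,2)->W->(1,1) | ant1:(1,0)->E->(1,1) | ant2:(1,1)->E->(1,2)
  grid max=6 at (1,1)
Step 5: ant0:(1,1)->E->(1,2) | ant1:(1,1)->E->(1,2) | ant2:(1,2)->W->(1,1)
  grid max=7 at (1,1)
Step 6: ant0:(1,2)->W->(1,1) | ant1:(1,2)->W->(1,1) | ant2:(1,1)->E->(1,2)
  grid max=10 at (1,1)

(1,1) (1,1) (1,2)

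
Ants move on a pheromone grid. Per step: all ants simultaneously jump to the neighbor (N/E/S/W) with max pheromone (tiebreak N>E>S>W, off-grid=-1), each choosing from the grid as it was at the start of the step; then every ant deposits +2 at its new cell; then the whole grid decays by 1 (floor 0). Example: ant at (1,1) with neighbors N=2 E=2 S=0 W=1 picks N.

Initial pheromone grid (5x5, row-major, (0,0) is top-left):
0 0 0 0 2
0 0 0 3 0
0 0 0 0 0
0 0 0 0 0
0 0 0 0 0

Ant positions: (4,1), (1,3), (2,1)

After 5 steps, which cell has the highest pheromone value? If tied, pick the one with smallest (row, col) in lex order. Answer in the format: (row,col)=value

Step 1: ant0:(4,1)->N->(3,1) | ant1:(1,3)->N->(0,3) | ant2:(2,1)->N->(1,1)
  grid max=2 at (1,3)
Step 2: ant0:(3,1)->N->(2,1) | ant1:(0,3)->S->(1,3) | ant2:(1,1)->N->(0,1)
  grid max=3 at (1,3)
Step 3: ant0:(2,1)->N->(1,1) | ant1:(1,3)->N->(0,3) | ant2:(0,1)->E->(0,2)
  grid max=2 at (1,3)
Step 4: ant0:(1,1)->N->(0,1) | ant1:(0,3)->S->(1,3) | ant2:(0,2)->E->(0,3)
  grid max=3 at (1,3)
Step 5: ant0:(0,1)->E->(0,2) | ant1:(1,3)->N->(0,3) | ant2:(0,3)->S->(1,3)
  grid max=4 at (1,3)
Final grid:
  0 0 1 3 0
  0 0 0 4 0
  0 0 0 0 0
  0 0 0 0 0
  0 0 0 0 0
Max pheromone 4 at (1,3)

Answer: (1,3)=4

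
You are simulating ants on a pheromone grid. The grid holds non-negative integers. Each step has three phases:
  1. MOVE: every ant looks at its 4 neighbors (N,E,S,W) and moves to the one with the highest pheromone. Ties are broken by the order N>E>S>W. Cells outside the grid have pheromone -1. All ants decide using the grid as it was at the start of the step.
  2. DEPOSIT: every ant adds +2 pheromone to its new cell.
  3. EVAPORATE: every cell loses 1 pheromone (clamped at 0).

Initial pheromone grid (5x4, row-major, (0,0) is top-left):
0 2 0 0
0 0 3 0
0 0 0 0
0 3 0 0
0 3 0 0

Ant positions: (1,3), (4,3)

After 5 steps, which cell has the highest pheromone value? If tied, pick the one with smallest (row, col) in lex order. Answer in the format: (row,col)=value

Step 1: ant0:(1,3)->W->(1,2) | ant1:(4,3)->N->(3,3)
  grid max=4 at (1,2)
Step 2: ant0:(1,2)->N->(0,2) | ant1:(3,3)->N->(2,3)
  grid max=3 at (1,2)
Step 3: ant0:(0,2)->S->(1,2) | ant1:(2,3)->N->(1,3)
  grid max=4 at (1,2)
Step 4: ant0:(1,2)->E->(1,3) | ant1:(1,3)->W->(1,2)
  grid max=5 at (1,2)
Step 5: ant0:(1,3)->W->(1,2) | ant1:(1,2)->E->(1,3)
  grid max=6 at (1,2)
Final grid:
  0 0 0 0
  0 0 6 3
  0 0 0 0
  0 0 0 0
  0 0 0 0
Max pheromone 6 at (1,2)

Answer: (1,2)=6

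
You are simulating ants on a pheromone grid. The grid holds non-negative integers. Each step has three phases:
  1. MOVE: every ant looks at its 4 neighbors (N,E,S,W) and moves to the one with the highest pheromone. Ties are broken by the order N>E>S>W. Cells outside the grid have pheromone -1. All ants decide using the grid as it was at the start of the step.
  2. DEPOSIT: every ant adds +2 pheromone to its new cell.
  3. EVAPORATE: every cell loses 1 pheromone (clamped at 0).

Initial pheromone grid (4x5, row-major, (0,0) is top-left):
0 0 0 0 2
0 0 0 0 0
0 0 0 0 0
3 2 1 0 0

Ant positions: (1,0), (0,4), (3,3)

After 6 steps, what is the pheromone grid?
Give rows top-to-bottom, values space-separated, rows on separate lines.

After step 1: ants at (0,0),(1,4),(3,2)
  1 0 0 0 1
  0 0 0 0 1
  0 0 0 0 0
  2 1 2 0 0
After step 2: ants at (0,1),(0,4),(3,1)
  0 1 0 0 2
  0 0 0 0 0
  0 0 0 0 0
  1 2 1 0 0
After step 3: ants at (0,2),(1,4),(3,2)
  0 0 1 0 1
  0 0 0 0 1
  0 0 0 0 0
  0 1 2 0 0
After step 4: ants at (0,3),(0,4),(3,1)
  0 0 0 1 2
  0 0 0 0 0
  0 0 0 0 0
  0 2 1 0 0
After step 5: ants at (0,4),(0,3),(3,2)
  0 0 0 2 3
  0 0 0 0 0
  0 0 0 0 0
  0 1 2 0 0
After step 6: ants at (0,3),(0,4),(3,1)
  0 0 0 3 4
  0 0 0 0 0
  0 0 0 0 0
  0 2 1 0 0

0 0 0 3 4
0 0 0 0 0
0 0 0 0 0
0 2 1 0 0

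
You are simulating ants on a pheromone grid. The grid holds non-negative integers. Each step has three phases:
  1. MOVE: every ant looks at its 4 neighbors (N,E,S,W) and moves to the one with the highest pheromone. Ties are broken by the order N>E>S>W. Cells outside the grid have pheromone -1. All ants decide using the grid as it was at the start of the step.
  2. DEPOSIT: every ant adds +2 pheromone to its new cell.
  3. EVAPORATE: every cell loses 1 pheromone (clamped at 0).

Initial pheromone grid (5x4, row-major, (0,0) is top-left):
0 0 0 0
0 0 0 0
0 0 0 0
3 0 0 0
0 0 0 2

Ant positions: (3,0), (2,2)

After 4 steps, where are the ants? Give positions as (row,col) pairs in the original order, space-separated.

Step 1: ant0:(3,0)->N->(2,0) | ant1:(2,2)->N->(1,2)
  grid max=2 at (3,0)
Step 2: ant0:(2,0)->S->(3,0) | ant1:(1,2)->N->(0,2)
  grid max=3 at (3,0)
Step 3: ant0:(3,0)->N->(2,0) | ant1:(0,2)->E->(0,3)
  grid max=2 at (3,0)
Step 4: ant0:(2,0)->S->(3,0) | ant1:(0,3)->S->(1,3)
  grid max=3 at (3,0)

(3,0) (1,3)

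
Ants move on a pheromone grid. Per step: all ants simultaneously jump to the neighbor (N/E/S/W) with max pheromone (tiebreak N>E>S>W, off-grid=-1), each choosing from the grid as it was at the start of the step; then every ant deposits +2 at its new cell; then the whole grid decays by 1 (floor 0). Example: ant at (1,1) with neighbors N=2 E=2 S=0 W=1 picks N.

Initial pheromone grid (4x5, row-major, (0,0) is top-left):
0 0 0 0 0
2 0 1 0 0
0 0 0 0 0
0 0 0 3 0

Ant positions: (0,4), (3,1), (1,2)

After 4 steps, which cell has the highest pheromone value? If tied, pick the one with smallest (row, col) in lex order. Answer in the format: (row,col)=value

Step 1: ant0:(0,4)->S->(1,4) | ant1:(3,1)->N->(2,1) | ant2:(1,2)->N->(0,2)
  grid max=2 at (3,3)
Step 2: ant0:(1,4)->N->(0,4) | ant1:(2,1)->N->(1,1) | ant2:(0,2)->E->(0,3)
  grid max=1 at (0,3)
Step 3: ant0:(0,4)->W->(0,3) | ant1:(1,1)->N->(0,1) | ant2:(0,3)->E->(0,4)
  grid max=2 at (0,3)
Step 4: ant0:(0,3)->E->(0,4) | ant1:(0,1)->E->(0,2) | ant2:(0,4)->W->(0,3)
  grid max=3 at (0,3)
Final grid:
  0 0 1 3 3
  0 0 0 0 0
  0 0 0 0 0
  0 0 0 0 0
Max pheromone 3 at (0,3)

Answer: (0,3)=3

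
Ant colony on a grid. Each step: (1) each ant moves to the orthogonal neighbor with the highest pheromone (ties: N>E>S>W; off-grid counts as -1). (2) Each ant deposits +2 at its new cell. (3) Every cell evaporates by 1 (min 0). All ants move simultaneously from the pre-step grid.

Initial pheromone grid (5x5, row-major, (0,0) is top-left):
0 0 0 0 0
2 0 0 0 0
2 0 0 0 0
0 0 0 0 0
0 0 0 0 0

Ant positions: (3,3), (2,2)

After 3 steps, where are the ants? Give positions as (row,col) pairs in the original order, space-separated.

Step 1: ant0:(3,3)->N->(2,3) | ant1:(2,2)->N->(1,2)
  grid max=1 at (1,0)
Step 2: ant0:(2,3)->N->(1,3) | ant1:(1,2)->N->(0,2)
  grid max=1 at (0,2)
Step 3: ant0:(1,3)->N->(0,3) | ant1:(0,2)->E->(0,3)
  grid max=3 at (0,3)

(0,3) (0,3)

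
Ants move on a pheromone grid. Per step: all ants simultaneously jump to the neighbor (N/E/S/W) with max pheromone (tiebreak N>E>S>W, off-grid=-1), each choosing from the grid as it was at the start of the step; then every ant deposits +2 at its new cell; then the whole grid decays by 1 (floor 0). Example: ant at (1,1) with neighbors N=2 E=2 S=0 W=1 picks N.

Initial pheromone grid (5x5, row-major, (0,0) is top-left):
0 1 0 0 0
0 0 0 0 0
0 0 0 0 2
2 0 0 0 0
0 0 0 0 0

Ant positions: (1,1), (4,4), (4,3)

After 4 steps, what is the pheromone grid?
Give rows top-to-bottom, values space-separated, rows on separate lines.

After step 1: ants at (0,1),(3,4),(3,3)
  0 2 0 0 0
  0 0 0 0 0
  0 0 0 0 1
  1 0 0 1 1
  0 0 0 0 0
After step 2: ants at (0,2),(2,4),(3,4)
  0 1 1 0 0
  0 0 0 0 0
  0 0 0 0 2
  0 0 0 0 2
  0 0 0 0 0
After step 3: ants at (0,1),(3,4),(2,4)
  0 2 0 0 0
  0 0 0 0 0
  0 0 0 0 3
  0 0 0 0 3
  0 0 0 0 0
After step 4: ants at (0,2),(2,4),(3,4)
  0 1 1 0 0
  0 0 0 0 0
  0 0 0 0 4
  0 0 0 0 4
  0 0 0 0 0

0 1 1 0 0
0 0 0 0 0
0 0 0 0 4
0 0 0 0 4
0 0 0 0 0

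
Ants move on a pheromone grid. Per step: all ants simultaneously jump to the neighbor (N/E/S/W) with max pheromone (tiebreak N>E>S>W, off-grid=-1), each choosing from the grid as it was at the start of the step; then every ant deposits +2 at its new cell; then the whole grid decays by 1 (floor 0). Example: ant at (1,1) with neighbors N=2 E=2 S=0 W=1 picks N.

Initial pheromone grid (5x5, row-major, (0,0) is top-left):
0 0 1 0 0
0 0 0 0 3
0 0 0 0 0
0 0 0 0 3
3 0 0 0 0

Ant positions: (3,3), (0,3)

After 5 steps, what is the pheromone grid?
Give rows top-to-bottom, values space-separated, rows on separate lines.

After step 1: ants at (3,4),(0,2)
  0 0 2 0 0
  0 0 0 0 2
  0 0 0 0 0
  0 0 0 0 4
  2 0 0 0 0
After step 2: ants at (2,4),(0,3)
  0 0 1 1 0
  0 0 0 0 1
  0 0 0 0 1
  0 0 0 0 3
  1 0 0 0 0
After step 3: ants at (3,4),(0,2)
  0 0 2 0 0
  0 0 0 0 0
  0 0 0 0 0
  0 0 0 0 4
  0 0 0 0 0
After step 4: ants at (2,4),(0,3)
  0 0 1 1 0
  0 0 0 0 0
  0 0 0 0 1
  0 0 0 0 3
  0 0 0 0 0
After step 5: ants at (3,4),(0,2)
  0 0 2 0 0
  0 0 0 0 0
  0 0 0 0 0
  0 0 0 0 4
  0 0 0 0 0

0 0 2 0 0
0 0 0 0 0
0 0 0 0 0
0 0 0 0 4
0 0 0 0 0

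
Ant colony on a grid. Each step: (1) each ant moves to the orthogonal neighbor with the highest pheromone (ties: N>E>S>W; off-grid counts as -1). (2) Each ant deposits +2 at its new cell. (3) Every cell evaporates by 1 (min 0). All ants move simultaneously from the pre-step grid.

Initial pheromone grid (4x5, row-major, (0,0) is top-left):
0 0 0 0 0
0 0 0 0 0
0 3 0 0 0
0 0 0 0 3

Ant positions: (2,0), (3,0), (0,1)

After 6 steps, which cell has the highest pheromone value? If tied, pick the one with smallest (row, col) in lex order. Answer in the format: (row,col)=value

Answer: (2,1)=9

Derivation:
Step 1: ant0:(2,0)->E->(2,1) | ant1:(3,0)->N->(2,0) | ant2:(0,1)->E->(0,2)
  grid max=4 at (2,1)
Step 2: ant0:(2,1)->W->(2,0) | ant1:(2,0)->E->(2,1) | ant2:(0,2)->E->(0,3)
  grid max=5 at (2,1)
Step 3: ant0:(2,0)->E->(2,1) | ant1:(2,1)->W->(2,0) | ant2:(0,3)->E->(0,4)
  grid max=6 at (2,1)
Step 4: ant0:(2,1)->W->(2,0) | ant1:(2,0)->E->(2,1) | ant2:(0,4)->S->(1,4)
  grid max=7 at (2,1)
Step 5: ant0:(2,0)->E->(2,1) | ant1:(2,1)->W->(2,0) | ant2:(1,4)->N->(0,4)
  grid max=8 at (2,1)
Step 6: ant0:(2,1)->W->(2,0) | ant1:(2,0)->E->(2,1) | ant2:(0,4)->S->(1,4)
  grid max=9 at (2,1)
Final grid:
  0 0 0 0 0
  0 0 0 0 1
  6 9 0 0 0
  0 0 0 0 0
Max pheromone 9 at (2,1)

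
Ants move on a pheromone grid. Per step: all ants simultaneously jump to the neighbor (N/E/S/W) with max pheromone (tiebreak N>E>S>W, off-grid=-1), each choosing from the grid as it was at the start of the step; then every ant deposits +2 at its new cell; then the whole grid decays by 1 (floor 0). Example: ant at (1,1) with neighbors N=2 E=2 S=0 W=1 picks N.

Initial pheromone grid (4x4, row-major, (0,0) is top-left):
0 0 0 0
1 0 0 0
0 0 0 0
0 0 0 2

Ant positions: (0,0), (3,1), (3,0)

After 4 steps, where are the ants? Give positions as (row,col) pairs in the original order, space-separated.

Step 1: ant0:(0,0)->S->(1,0) | ant1:(3,1)->N->(2,1) | ant2:(3,0)->N->(2,0)
  grid max=2 at (1,0)
Step 2: ant0:(1,0)->S->(2,0) | ant1:(2,1)->W->(2,0) | ant2:(2,0)->N->(1,0)
  grid max=4 at (2,0)
Step 3: ant0:(2,0)->N->(1,0) | ant1:(2,0)->N->(1,0) | ant2:(1,0)->S->(2,0)
  grid max=6 at (1,0)
Step 4: ant0:(1,0)->S->(2,0) | ant1:(1,0)->S->(2,0) | ant2:(2,0)->N->(1,0)
  grid max=8 at (2,0)

(2,0) (2,0) (1,0)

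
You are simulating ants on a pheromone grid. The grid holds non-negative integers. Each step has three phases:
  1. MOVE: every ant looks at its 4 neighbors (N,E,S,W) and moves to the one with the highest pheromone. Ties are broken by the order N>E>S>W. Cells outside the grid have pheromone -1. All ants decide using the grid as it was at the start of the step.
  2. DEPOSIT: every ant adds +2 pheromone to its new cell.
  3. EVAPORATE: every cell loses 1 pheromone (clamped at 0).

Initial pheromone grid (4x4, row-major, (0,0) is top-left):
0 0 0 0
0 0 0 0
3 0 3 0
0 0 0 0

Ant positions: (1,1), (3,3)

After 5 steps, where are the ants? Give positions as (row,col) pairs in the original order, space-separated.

Step 1: ant0:(1,1)->N->(0,1) | ant1:(3,3)->N->(2,3)
  grid max=2 at (2,0)
Step 2: ant0:(0,1)->E->(0,2) | ant1:(2,3)->W->(2,2)
  grid max=3 at (2,2)
Step 3: ant0:(0,2)->E->(0,3) | ant1:(2,2)->N->(1,2)
  grid max=2 at (2,2)
Step 4: ant0:(0,3)->S->(1,3) | ant1:(1,2)->S->(2,2)
  grid max=3 at (2,2)
Step 5: ant0:(1,3)->N->(0,3) | ant1:(2,2)->N->(1,2)
  grid max=2 at (2,2)

(0,3) (1,2)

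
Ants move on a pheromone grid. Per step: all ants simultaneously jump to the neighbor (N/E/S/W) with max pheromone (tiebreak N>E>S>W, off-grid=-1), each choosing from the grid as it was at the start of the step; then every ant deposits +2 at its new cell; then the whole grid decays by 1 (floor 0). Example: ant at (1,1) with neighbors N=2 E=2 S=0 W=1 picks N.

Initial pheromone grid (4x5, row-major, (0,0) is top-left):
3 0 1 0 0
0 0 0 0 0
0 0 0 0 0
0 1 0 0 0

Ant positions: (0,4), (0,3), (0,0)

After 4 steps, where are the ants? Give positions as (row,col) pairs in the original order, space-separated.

Step 1: ant0:(0,4)->S->(1,4) | ant1:(0,3)->W->(0,2) | ant2:(0,0)->E->(0,1)
  grid max=2 at (0,0)
Step 2: ant0:(1,4)->N->(0,4) | ant1:(0,2)->W->(0,1) | ant2:(0,1)->E->(0,2)
  grid max=3 at (0,2)
Step 3: ant0:(0,4)->S->(1,4) | ant1:(0,1)->E->(0,2) | ant2:(0,2)->W->(0,1)
  grid max=4 at (0,2)
Step 4: ant0:(1,4)->N->(0,4) | ant1:(0,2)->W->(0,1) | ant2:(0,1)->E->(0,2)
  grid max=5 at (0,2)

(0,4) (0,1) (0,2)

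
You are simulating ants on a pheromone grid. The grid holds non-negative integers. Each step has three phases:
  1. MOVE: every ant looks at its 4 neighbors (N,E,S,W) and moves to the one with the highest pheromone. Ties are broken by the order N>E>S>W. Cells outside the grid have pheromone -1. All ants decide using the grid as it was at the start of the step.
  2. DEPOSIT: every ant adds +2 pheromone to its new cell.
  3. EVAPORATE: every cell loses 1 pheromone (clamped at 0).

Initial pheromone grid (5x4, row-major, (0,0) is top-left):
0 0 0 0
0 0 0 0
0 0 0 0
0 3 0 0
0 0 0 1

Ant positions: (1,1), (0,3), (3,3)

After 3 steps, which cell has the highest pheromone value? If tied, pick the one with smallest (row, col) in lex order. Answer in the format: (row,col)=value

Step 1: ant0:(1,1)->N->(0,1) | ant1:(0,3)->S->(1,3) | ant2:(3,3)->S->(4,3)
  grid max=2 at (3,1)
Step 2: ant0:(0,1)->E->(0,2) | ant1:(1,3)->N->(0,3) | ant2:(4,3)->N->(3,3)
  grid max=1 at (0,2)
Step 3: ant0:(0,2)->E->(0,3) | ant1:(0,3)->W->(0,2) | ant2:(3,3)->S->(4,3)
  grid max=2 at (0,2)
Final grid:
  0 0 2 2
  0 0 0 0
  0 0 0 0
  0 0 0 0
  0 0 0 2
Max pheromone 2 at (0,2)

Answer: (0,2)=2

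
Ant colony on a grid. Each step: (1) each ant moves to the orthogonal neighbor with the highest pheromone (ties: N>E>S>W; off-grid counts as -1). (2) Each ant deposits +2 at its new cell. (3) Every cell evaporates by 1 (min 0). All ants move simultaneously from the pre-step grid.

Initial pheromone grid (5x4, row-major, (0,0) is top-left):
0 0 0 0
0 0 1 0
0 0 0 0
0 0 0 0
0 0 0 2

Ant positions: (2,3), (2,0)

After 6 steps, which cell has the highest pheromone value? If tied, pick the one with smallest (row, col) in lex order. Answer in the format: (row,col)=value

Step 1: ant0:(2,3)->N->(1,3) | ant1:(2,0)->N->(1,0)
  grid max=1 at (1,0)
Step 2: ant0:(1,3)->N->(0,3) | ant1:(1,0)->N->(0,0)
  grid max=1 at (0,0)
Step 3: ant0:(0,3)->S->(1,3) | ant1:(0,0)->E->(0,1)
  grid max=1 at (0,1)
Step 4: ant0:(1,3)->N->(0,3) | ant1:(0,1)->E->(0,2)
  grid max=1 at (0,2)
Step 5: ant0:(0,3)->W->(0,2) | ant1:(0,2)->E->(0,3)
  grid max=2 at (0,2)
Step 6: ant0:(0,2)->E->(0,3) | ant1:(0,3)->W->(0,2)
  grid max=3 at (0,2)
Final grid:
  0 0 3 3
  0 0 0 0
  0 0 0 0
  0 0 0 0
  0 0 0 0
Max pheromone 3 at (0,2)

Answer: (0,2)=3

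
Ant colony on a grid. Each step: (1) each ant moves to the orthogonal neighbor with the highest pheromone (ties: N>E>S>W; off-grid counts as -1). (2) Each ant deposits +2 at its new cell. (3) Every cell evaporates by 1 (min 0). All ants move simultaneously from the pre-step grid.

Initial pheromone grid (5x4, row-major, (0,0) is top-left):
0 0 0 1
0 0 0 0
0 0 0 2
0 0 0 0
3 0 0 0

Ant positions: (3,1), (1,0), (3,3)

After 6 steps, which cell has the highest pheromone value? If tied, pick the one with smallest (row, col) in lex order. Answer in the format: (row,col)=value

Answer: (0,1)=5

Derivation:
Step 1: ant0:(3,1)->N->(2,1) | ant1:(1,0)->N->(0,0) | ant2:(3,3)->N->(2,3)
  grid max=3 at (2,3)
Step 2: ant0:(2,1)->N->(1,1) | ant1:(0,0)->E->(0,1) | ant2:(2,3)->N->(1,3)
  grid max=2 at (2,3)
Step 3: ant0:(1,1)->N->(0,1) | ant1:(0,1)->S->(1,1) | ant2:(1,3)->S->(2,3)
  grid max=3 at (2,3)
Step 4: ant0:(0,1)->S->(1,1) | ant1:(1,1)->N->(0,1) | ant2:(2,3)->N->(1,3)
  grid max=3 at (0,1)
Step 5: ant0:(1,1)->N->(0,1) | ant1:(0,1)->S->(1,1) | ant2:(1,3)->S->(2,3)
  grid max=4 at (0,1)
Step 6: ant0:(0,1)->S->(1,1) | ant1:(1,1)->N->(0,1) | ant2:(2,3)->N->(1,3)
  grid max=5 at (0,1)
Final grid:
  0 5 0 0
  0 5 0 1
  0 0 0 2
  0 0 0 0
  0 0 0 0
Max pheromone 5 at (0,1)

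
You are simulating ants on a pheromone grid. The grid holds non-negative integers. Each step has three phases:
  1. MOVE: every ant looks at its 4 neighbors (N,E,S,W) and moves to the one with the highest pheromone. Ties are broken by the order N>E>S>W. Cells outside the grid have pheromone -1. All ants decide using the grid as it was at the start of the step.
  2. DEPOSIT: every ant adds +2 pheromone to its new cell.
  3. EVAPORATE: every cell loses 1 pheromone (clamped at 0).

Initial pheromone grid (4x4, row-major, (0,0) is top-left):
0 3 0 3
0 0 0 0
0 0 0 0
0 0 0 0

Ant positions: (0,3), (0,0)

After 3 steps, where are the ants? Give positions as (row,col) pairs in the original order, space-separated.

Step 1: ant0:(0,3)->S->(1,3) | ant1:(0,0)->E->(0,1)
  grid max=4 at (0,1)
Step 2: ant0:(1,3)->N->(0,3) | ant1:(0,1)->E->(0,2)
  grid max=3 at (0,1)
Step 3: ant0:(0,3)->W->(0,2) | ant1:(0,2)->E->(0,3)
  grid max=4 at (0,3)

(0,2) (0,3)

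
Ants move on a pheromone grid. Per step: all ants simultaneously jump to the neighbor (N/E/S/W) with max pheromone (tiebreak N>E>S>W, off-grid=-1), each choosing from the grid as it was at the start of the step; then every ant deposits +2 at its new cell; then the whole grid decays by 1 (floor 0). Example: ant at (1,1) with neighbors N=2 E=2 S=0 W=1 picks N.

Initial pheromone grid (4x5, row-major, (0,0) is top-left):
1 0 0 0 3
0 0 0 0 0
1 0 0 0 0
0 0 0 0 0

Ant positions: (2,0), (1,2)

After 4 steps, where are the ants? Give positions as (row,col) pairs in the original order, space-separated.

Step 1: ant0:(2,0)->N->(1,0) | ant1:(1,2)->N->(0,2)
  grid max=2 at (0,4)
Step 2: ant0:(1,0)->N->(0,0) | ant1:(0,2)->E->(0,3)
  grid max=1 at (0,0)
Step 3: ant0:(0,0)->E->(0,1) | ant1:(0,3)->E->(0,4)
  grid max=2 at (0,4)
Step 4: ant0:(0,1)->E->(0,2) | ant1:(0,4)->S->(1,4)
  grid max=1 at (0,2)

(0,2) (1,4)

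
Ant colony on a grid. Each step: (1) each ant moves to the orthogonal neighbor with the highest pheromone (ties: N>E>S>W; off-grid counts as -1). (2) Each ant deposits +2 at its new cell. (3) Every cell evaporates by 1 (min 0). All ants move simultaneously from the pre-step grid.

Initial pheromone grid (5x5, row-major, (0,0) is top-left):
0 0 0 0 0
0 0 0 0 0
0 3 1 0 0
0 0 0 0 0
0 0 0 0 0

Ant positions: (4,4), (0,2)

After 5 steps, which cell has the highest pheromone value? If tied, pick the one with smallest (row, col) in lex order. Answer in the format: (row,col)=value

Answer: (1,4)=5

Derivation:
Step 1: ant0:(4,4)->N->(3,4) | ant1:(0,2)->E->(0,3)
  grid max=2 at (2,1)
Step 2: ant0:(3,4)->N->(2,4) | ant1:(0,3)->E->(0,4)
  grid max=1 at (0,4)
Step 3: ant0:(2,4)->N->(1,4) | ant1:(0,4)->S->(1,4)
  grid max=3 at (1,4)
Step 4: ant0:(1,4)->N->(0,4) | ant1:(1,4)->N->(0,4)
  grid max=3 at (0,4)
Step 5: ant0:(0,4)->S->(1,4) | ant1:(0,4)->S->(1,4)
  grid max=5 at (1,4)
Final grid:
  0 0 0 0 2
  0 0 0 0 5
  0 0 0 0 0
  0 0 0 0 0
  0 0 0 0 0
Max pheromone 5 at (1,4)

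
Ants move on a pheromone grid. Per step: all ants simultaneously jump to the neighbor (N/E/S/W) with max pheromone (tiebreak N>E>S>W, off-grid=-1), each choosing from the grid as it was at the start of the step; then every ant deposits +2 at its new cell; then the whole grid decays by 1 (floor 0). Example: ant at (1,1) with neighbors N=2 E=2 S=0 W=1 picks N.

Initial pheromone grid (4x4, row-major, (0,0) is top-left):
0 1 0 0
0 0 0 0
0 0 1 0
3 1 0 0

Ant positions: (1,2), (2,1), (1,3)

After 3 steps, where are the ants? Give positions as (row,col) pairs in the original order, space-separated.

Step 1: ant0:(1,2)->S->(2,2) | ant1:(2,1)->E->(2,2) | ant2:(1,3)->N->(0,3)
  grid max=4 at (2,2)
Step 2: ant0:(2,2)->N->(1,2) | ant1:(2,2)->N->(1,2) | ant2:(0,3)->S->(1,3)
  grid max=3 at (1,2)
Step 3: ant0:(1,2)->S->(2,2) | ant1:(1,2)->S->(2,2) | ant2:(1,3)->W->(1,2)
  grid max=6 at (2,2)

(2,2) (2,2) (1,2)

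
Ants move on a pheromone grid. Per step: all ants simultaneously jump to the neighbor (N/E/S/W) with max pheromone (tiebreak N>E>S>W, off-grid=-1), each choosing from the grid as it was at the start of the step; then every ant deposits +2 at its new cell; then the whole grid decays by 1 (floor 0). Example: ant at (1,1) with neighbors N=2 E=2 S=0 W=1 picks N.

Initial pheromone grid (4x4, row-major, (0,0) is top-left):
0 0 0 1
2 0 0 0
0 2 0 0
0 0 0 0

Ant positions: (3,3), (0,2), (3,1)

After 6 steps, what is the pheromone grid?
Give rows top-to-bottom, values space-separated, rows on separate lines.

After step 1: ants at (2,3),(0,3),(2,1)
  0 0 0 2
  1 0 0 0
  0 3 0 1
  0 0 0 0
After step 2: ants at (1,3),(1,3),(1,1)
  0 0 0 1
  0 1 0 3
  0 2 0 0
  0 0 0 0
After step 3: ants at (0,3),(0,3),(2,1)
  0 0 0 4
  0 0 0 2
  0 3 0 0
  0 0 0 0
After step 4: ants at (1,3),(1,3),(1,1)
  0 0 0 3
  0 1 0 5
  0 2 0 0
  0 0 0 0
After step 5: ants at (0,3),(0,3),(2,1)
  0 0 0 6
  0 0 0 4
  0 3 0 0
  0 0 0 0
After step 6: ants at (1,3),(1,3),(1,1)
  0 0 0 5
  0 1 0 7
  0 2 0 0
  0 0 0 0

0 0 0 5
0 1 0 7
0 2 0 0
0 0 0 0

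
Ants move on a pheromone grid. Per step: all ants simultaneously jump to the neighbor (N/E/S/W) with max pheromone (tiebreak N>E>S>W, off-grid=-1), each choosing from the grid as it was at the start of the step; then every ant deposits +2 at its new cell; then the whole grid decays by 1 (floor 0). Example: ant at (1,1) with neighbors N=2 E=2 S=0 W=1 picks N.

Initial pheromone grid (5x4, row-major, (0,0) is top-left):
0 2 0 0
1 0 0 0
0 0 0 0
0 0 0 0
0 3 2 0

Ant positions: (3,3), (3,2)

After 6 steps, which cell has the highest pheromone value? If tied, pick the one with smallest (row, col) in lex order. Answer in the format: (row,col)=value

Step 1: ant0:(3,3)->N->(2,3) | ant1:(3,2)->S->(4,2)
  grid max=3 at (4,2)
Step 2: ant0:(2,3)->N->(1,3) | ant1:(4,2)->W->(4,1)
  grid max=3 at (4,1)
Step 3: ant0:(1,3)->N->(0,3) | ant1:(4,1)->E->(4,2)
  grid max=3 at (4,2)
Step 4: ant0:(0,3)->S->(1,3) | ant1:(4,2)->W->(4,1)
  grid max=3 at (4,1)
Step 5: ant0:(1,3)->N->(0,3) | ant1:(4,1)->E->(4,2)
  grid max=3 at (4,2)
Step 6: ant0:(0,3)->S->(1,3) | ant1:(4,2)->W->(4,1)
  grid max=3 at (4,1)
Final grid:
  0 0 0 0
  0 0 0 1
  0 0 0 0
  0 0 0 0
  0 3 2 0
Max pheromone 3 at (4,1)

Answer: (4,1)=3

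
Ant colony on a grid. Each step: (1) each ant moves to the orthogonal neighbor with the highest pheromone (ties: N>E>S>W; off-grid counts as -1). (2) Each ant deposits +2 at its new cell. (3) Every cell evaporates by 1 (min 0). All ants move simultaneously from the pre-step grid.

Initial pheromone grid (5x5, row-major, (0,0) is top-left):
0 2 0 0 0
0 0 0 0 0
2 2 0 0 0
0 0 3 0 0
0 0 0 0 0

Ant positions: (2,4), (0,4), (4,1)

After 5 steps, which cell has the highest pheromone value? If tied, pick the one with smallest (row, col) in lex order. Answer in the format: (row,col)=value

Answer: (1,4)=7

Derivation:
Step 1: ant0:(2,4)->N->(1,4) | ant1:(0,4)->S->(1,4) | ant2:(4,1)->N->(3,1)
  grid max=3 at (1,4)
Step 2: ant0:(1,4)->N->(0,4) | ant1:(1,4)->N->(0,4) | ant2:(3,1)->E->(3,2)
  grid max=3 at (0,4)
Step 3: ant0:(0,4)->S->(1,4) | ant1:(0,4)->S->(1,4) | ant2:(3,2)->N->(2,2)
  grid max=5 at (1,4)
Step 4: ant0:(1,4)->N->(0,4) | ant1:(1,4)->N->(0,4) | ant2:(2,2)->S->(3,2)
  grid max=5 at (0,4)
Step 5: ant0:(0,4)->S->(1,4) | ant1:(0,4)->S->(1,4) | ant2:(3,2)->N->(2,2)
  grid max=7 at (1,4)
Final grid:
  0 0 0 0 4
  0 0 0 0 7
  0 0 1 0 0
  0 0 2 0 0
  0 0 0 0 0
Max pheromone 7 at (1,4)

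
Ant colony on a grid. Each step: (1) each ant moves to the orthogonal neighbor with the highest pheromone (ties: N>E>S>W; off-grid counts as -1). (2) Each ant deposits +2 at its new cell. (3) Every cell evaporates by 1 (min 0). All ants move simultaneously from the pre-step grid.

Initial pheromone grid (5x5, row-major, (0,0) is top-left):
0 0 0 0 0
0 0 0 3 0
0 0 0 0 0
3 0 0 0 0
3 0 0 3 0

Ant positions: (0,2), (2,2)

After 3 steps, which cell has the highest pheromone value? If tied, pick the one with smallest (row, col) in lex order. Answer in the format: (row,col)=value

Step 1: ant0:(0,2)->E->(0,3) | ant1:(2,2)->N->(1,2)
  grid max=2 at (1,3)
Step 2: ant0:(0,3)->S->(1,3) | ant1:(1,2)->E->(1,3)
  grid max=5 at (1,3)
Step 3: ant0:(1,3)->N->(0,3) | ant1:(1,3)->N->(0,3)
  grid max=4 at (1,3)
Final grid:
  0 0 0 3 0
  0 0 0 4 0
  0 0 0 0 0
  0 0 0 0 0
  0 0 0 0 0
Max pheromone 4 at (1,3)

Answer: (1,3)=4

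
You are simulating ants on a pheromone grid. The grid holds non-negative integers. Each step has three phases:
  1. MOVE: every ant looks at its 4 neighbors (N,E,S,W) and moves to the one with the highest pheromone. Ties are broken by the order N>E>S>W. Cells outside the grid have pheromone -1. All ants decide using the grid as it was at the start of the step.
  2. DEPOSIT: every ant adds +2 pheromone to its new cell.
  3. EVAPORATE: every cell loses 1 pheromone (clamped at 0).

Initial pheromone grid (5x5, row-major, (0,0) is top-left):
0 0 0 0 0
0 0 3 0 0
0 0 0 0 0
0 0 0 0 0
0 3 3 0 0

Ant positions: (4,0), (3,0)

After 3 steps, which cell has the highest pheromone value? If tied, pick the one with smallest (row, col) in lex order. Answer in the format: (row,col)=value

Answer: (4,1)=4

Derivation:
Step 1: ant0:(4,0)->E->(4,1) | ant1:(3,0)->N->(2,0)
  grid max=4 at (4,1)
Step 2: ant0:(4,1)->E->(4,2) | ant1:(2,0)->N->(1,0)
  grid max=3 at (4,1)
Step 3: ant0:(4,2)->W->(4,1) | ant1:(1,0)->N->(0,0)
  grid max=4 at (4,1)
Final grid:
  1 0 0 0 0
  0 0 0 0 0
  0 0 0 0 0
  0 0 0 0 0
  0 4 2 0 0
Max pheromone 4 at (4,1)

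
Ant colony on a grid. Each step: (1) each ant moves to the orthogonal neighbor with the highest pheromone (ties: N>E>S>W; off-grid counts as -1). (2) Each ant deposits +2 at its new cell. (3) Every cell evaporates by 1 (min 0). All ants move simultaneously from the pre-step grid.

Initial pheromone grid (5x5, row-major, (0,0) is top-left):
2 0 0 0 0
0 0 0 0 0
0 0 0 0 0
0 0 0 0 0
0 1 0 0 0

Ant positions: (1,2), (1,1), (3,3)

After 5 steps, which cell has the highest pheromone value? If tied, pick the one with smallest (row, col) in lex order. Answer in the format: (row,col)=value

Step 1: ant0:(1,2)->N->(0,2) | ant1:(1,1)->N->(0,1) | ant2:(3,3)->N->(2,3)
  grid max=1 at (0,0)
Step 2: ant0:(0,2)->W->(0,1) | ant1:(0,1)->E->(0,2) | ant2:(2,3)->N->(1,3)
  grid max=2 at (0,1)
Step 3: ant0:(0,1)->E->(0,2) | ant1:(0,2)->W->(0,1) | ant2:(1,3)->N->(0,3)
  grid max=3 at (0,1)
Step 4: ant0:(0,2)->W->(0,1) | ant1:(0,1)->E->(0,2) | ant2:(0,3)->W->(0,2)
  grid max=6 at (0,2)
Step 5: ant0:(0,1)->E->(0,2) | ant1:(0,2)->W->(0,1) | ant2:(0,2)->W->(0,1)
  grid max=7 at (0,1)
Final grid:
  0 7 7 0 0
  0 0 0 0 0
  0 0 0 0 0
  0 0 0 0 0
  0 0 0 0 0
Max pheromone 7 at (0,1)

Answer: (0,1)=7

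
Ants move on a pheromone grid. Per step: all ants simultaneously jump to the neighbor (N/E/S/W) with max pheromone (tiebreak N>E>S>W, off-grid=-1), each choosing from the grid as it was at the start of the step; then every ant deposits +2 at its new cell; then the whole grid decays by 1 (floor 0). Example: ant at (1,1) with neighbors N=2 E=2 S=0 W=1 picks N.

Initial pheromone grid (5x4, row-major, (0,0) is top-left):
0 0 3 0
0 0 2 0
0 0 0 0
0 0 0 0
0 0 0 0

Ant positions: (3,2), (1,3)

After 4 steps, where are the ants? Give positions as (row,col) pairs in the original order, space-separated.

Step 1: ant0:(3,2)->N->(2,2) | ant1:(1,3)->W->(1,2)
  grid max=3 at (1,2)
Step 2: ant0:(2,2)->N->(1,2) | ant1:(1,2)->N->(0,2)
  grid max=4 at (1,2)
Step 3: ant0:(1,2)->N->(0,2) | ant1:(0,2)->S->(1,2)
  grid max=5 at (1,2)
Step 4: ant0:(0,2)->S->(1,2) | ant1:(1,2)->N->(0,2)
  grid max=6 at (1,2)

(1,2) (0,2)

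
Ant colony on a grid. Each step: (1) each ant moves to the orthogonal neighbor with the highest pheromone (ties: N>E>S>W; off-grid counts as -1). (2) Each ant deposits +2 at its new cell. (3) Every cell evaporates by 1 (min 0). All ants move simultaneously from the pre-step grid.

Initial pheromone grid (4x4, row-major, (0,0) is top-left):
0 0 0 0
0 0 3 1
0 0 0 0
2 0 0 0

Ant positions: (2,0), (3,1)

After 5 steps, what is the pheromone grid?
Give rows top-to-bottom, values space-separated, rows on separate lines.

After step 1: ants at (3,0),(3,0)
  0 0 0 0
  0 0 2 0
  0 0 0 0
  5 0 0 0
After step 2: ants at (2,0),(2,0)
  0 0 0 0
  0 0 1 0
  3 0 0 0
  4 0 0 0
After step 3: ants at (3,0),(3,0)
  0 0 0 0
  0 0 0 0
  2 0 0 0
  7 0 0 0
After step 4: ants at (2,0),(2,0)
  0 0 0 0
  0 0 0 0
  5 0 0 0
  6 0 0 0
After step 5: ants at (3,0),(3,0)
  0 0 0 0
  0 0 0 0
  4 0 0 0
  9 0 0 0

0 0 0 0
0 0 0 0
4 0 0 0
9 0 0 0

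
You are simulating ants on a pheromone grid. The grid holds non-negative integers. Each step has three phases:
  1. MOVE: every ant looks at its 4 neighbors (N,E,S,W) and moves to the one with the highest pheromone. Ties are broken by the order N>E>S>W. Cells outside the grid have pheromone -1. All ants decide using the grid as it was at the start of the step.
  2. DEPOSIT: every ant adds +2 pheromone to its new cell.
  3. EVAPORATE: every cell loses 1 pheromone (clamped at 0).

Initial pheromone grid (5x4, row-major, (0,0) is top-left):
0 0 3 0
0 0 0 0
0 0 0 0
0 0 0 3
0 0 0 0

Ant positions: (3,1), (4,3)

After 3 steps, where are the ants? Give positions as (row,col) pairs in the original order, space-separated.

Step 1: ant0:(3,1)->N->(2,1) | ant1:(4,3)->N->(3,3)
  grid max=4 at (3,3)
Step 2: ant0:(2,1)->N->(1,1) | ant1:(3,3)->N->(2,3)
  grid max=3 at (3,3)
Step 3: ant0:(1,1)->N->(0,1) | ant1:(2,3)->S->(3,3)
  grid max=4 at (3,3)

(0,1) (3,3)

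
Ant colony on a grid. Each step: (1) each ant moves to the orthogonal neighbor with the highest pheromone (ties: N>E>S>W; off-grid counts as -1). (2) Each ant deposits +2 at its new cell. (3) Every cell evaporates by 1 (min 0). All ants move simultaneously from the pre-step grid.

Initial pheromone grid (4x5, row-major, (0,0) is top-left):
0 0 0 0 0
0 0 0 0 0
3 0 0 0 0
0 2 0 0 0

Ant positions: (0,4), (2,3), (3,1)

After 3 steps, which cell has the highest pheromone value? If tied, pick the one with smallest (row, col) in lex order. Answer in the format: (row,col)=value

Step 1: ant0:(0,4)->S->(1,4) | ant1:(2,3)->N->(1,3) | ant2:(3,1)->N->(2,1)
  grid max=2 at (2,0)
Step 2: ant0:(1,4)->W->(1,3) | ant1:(1,3)->E->(1,4) | ant2:(2,1)->W->(2,0)
  grid max=3 at (2,0)
Step 3: ant0:(1,3)->E->(1,4) | ant1:(1,4)->W->(1,3) | ant2:(2,0)->N->(1,0)
  grid max=3 at (1,3)
Final grid:
  0 0 0 0 0
  1 0 0 3 3
  2 0 0 0 0
  0 0 0 0 0
Max pheromone 3 at (1,3)

Answer: (1,3)=3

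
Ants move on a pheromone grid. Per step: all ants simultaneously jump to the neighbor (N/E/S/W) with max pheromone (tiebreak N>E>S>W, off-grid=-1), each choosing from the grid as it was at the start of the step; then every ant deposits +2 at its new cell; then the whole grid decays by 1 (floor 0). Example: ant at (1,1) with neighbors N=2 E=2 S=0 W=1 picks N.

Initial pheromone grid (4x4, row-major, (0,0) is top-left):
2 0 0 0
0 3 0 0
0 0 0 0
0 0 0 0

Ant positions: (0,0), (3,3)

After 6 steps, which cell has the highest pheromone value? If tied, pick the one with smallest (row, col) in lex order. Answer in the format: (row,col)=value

Step 1: ant0:(0,0)->E->(0,1) | ant1:(3,3)->N->(2,3)
  grid max=2 at (1,1)
Step 2: ant0:(0,1)->S->(1,1) | ant1:(2,3)->N->(1,3)
  grid max=3 at (1,1)
Step 3: ant0:(1,1)->N->(0,1) | ant1:(1,3)->N->(0,3)
  grid max=2 at (1,1)
Step 4: ant0:(0,1)->S->(1,1) | ant1:(0,3)->S->(1,3)
  grid max=3 at (1,1)
Step 5: ant0:(1,1)->N->(0,1) | ant1:(1,3)->N->(0,3)
  grid max=2 at (1,1)
Step 6: ant0:(0,1)->S->(1,1) | ant1:(0,3)->S->(1,3)
  grid max=3 at (1,1)
Final grid:
  0 0 0 0
  0 3 0 1
  0 0 0 0
  0 0 0 0
Max pheromone 3 at (1,1)

Answer: (1,1)=3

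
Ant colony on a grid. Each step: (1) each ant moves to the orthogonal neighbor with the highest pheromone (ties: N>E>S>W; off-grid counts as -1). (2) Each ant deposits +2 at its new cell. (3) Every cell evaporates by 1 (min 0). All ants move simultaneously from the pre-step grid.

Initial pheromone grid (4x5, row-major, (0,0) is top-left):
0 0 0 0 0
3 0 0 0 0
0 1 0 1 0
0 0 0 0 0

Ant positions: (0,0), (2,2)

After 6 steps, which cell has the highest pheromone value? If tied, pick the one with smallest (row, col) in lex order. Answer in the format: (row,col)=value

Step 1: ant0:(0,0)->S->(1,0) | ant1:(2,2)->E->(2,3)
  grid max=4 at (1,0)
Step 2: ant0:(1,0)->N->(0,0) | ant1:(2,3)->N->(1,3)
  grid max=3 at (1,0)
Step 3: ant0:(0,0)->S->(1,0) | ant1:(1,3)->S->(2,3)
  grid max=4 at (1,0)
Step 4: ant0:(1,0)->N->(0,0) | ant1:(2,3)->N->(1,3)
  grid max=3 at (1,0)
Step 5: ant0:(0,0)->S->(1,0) | ant1:(1,3)->S->(2,3)
  grid max=4 at (1,0)
Step 6: ant0:(1,0)->N->(0,0) | ant1:(2,3)->N->(1,3)
  grid max=3 at (1,0)
Final grid:
  1 0 0 0 0
  3 0 0 1 0
  0 0 0 1 0
  0 0 0 0 0
Max pheromone 3 at (1,0)

Answer: (1,0)=3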